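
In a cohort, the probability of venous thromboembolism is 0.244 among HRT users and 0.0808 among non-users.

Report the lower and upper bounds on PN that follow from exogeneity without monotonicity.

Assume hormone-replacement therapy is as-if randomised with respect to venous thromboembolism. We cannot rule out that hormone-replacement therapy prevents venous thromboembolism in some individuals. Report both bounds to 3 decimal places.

Let p₁ = 0.244, p₀ = 0.0808.
Under exogeneity alone the bounds on PN are max{0,(p₁−p₀)/p₁} ≤ PN ≤ min{1,(1−p₀)/p₁}.
  lower = (p₁ − p₀)/p₁ = 0.1632 / 0.244 ≈ 0.6689
  upper = min{1, (1 − p₀)/p₁} = 0.9192 / 0.244 ≈ 3.7672 → capped at 1

0.669 ≤ PN ≤ 1.000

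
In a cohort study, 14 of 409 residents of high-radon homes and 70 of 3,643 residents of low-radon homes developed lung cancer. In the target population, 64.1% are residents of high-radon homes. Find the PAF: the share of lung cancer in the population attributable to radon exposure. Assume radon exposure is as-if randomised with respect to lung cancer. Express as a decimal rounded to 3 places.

PAF ≈ 0.334

p₁ = P(outcome | exposed) = 14/409 = 0.03423
p₀ = P(outcome | unexposed) = 70/3643 = 0.019215
Overall risk P(Y=1) = π·p₁ + (1−π)·p₀ = 0.641×0.03423 + 0.359×0.019215 = 0.028839.
Under exogeneity, PAF = [P(Y=1) − p₀] / P(Y=1).
PAF = (0.028839 − 0.019215) / 0.028839 ≈ 0.3337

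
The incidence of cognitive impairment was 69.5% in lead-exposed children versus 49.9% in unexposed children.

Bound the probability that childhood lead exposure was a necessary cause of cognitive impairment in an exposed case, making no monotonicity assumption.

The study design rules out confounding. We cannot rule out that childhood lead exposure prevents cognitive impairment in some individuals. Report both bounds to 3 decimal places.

0.282 ≤ PN ≤ 0.721

p₁ = 0.695, p₀ = 0.499.
Under exogeneity alone the bounds on PN are max{0,(p₁−p₀)/p₁} ≤ PN ≤ min{1,(1−p₀)/p₁}.
  lower = (p₁ − p₀)/p₁ = 0.196 / 0.695 ≈ 0.2820
  upper = min{1, (1 − p₀)/p₁} = 0.501 / 0.695 ≈ 0.7209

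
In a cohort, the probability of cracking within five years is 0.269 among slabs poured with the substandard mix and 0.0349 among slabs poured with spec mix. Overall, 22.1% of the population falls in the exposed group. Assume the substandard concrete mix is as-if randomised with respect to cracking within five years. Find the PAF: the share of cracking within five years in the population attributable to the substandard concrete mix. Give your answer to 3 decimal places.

Let p₁ = 0.269, p₀ = 0.0349.
Overall risk P(Y=1) = π·p₁ + (1−π)·p₀ = 0.221×0.269 + 0.779×0.0349 = 0.086636.
Under exogeneity, PAF = [P(Y=1) − p₀] / P(Y=1).
PAF = (0.086636 − 0.0349) / 0.086636 ≈ 0.5972

PAF ≈ 0.597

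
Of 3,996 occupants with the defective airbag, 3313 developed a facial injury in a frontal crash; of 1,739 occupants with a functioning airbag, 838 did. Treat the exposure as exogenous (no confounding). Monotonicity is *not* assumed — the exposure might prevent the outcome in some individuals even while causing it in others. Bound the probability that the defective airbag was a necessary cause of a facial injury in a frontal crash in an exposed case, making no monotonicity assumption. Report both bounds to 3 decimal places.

p₁ = P(outcome | exposed) = 3313/3996 = 0.82908
p₀ = P(outcome | unexposed) = 838/1739 = 0.48189
Under exogeneity alone the bounds on PN are max{0,(p₁−p₀)/p₁} ≤ PN ≤ min{1,(1−p₀)/p₁}.
  lower = (p₁ − p₀)/p₁ = 0.34719 / 0.82908 ≈ 0.4188
  upper = min{1, (1 − p₀)/p₁} = 0.51811 / 0.82908 ≈ 0.6249

0.419 ≤ PN ≤ 0.625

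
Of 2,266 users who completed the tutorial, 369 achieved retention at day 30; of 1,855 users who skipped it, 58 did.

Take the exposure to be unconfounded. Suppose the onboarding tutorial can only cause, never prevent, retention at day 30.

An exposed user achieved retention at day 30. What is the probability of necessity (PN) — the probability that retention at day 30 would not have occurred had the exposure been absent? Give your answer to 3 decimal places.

p₁ = P(outcome | exposed) = 369/2266 = 0.16284
p₀ = P(outcome | unexposed) = 58/1855 = 0.031267
Under exogeneity and monotonicity, PN = (p₁ − p₀) / p₁.
PN = (0.16284 − 0.031267) / 0.16284 = 0.13158 / 0.16284 ≈ 0.8080

PN ≈ 0.808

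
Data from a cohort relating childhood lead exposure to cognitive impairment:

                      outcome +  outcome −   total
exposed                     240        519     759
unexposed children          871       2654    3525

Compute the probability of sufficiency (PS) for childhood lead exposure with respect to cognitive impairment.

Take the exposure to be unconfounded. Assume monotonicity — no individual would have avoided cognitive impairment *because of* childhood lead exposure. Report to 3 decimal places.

PS ≈ 0.092

p₁ = P(outcome | exposed) = 240/759 = 0.31621
p₀ = P(outcome | unexposed) = 871/3525 = 0.24709
Under exogeneity and monotonicity, PS = (p₁ − p₀)/(1 − p₀).
PS = (0.31621 − 0.24709) / 0.75291 ≈ 0.0918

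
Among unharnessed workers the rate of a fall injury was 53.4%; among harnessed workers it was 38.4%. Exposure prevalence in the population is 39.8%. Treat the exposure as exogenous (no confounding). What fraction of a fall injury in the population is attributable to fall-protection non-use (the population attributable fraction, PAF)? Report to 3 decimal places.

p₁ = 0.534, p₀ = 0.384.
Overall risk P(Y=1) = π·p₁ + (1−π)·p₀ = 0.398×0.534 + 0.602×0.384 = 0.4437.
Under exogeneity, PAF = [P(Y=1) − p₀] / P(Y=1).
PAF = (0.4437 − 0.384) / 0.4437 ≈ 0.1346

PAF ≈ 0.135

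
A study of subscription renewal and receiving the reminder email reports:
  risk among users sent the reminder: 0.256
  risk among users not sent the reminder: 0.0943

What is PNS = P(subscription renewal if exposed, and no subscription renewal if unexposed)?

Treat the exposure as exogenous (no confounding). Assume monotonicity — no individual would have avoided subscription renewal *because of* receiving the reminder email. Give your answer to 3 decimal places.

Let p₁ = 0.256, p₀ = 0.0943.
Under exogeneity and monotonicity, PNS = p₁ − p₀.
PNS = 0.256 − 0.0943 = 0.1617

PNS ≈ 0.162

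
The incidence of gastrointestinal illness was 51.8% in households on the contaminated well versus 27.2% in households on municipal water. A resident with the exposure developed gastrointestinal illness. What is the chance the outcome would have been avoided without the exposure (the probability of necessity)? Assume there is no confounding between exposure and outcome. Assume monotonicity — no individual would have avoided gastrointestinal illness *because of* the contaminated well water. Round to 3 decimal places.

PN ≈ 0.475

p₁ = 0.518, p₀ = 0.272.
Under exogeneity and monotonicity, PN = (p₁ − p₀) / p₁.
PN = (0.518 − 0.272) / 0.518 = 0.246 / 0.518 ≈ 0.4749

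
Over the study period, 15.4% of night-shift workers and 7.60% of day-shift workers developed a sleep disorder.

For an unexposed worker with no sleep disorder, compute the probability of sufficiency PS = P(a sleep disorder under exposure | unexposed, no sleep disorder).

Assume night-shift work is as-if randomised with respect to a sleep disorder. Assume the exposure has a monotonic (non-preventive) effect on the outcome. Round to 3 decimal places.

PS ≈ 0.084

p₁ = 0.154, p₀ = 0.076.
Under exogeneity and monotonicity, PS = (p₁ − p₀) / (1 − p₀).
PS = (0.154 − 0.076) / (1 − 0.076) = 0.078 / 0.924 ≈ 0.0844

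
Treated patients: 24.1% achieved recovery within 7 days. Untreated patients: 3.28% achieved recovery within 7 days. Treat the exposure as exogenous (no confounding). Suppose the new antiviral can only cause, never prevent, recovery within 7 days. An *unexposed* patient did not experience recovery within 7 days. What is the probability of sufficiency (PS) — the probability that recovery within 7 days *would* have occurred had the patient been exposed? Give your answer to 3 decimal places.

p₁ = 0.241, p₀ = 0.0328.
Under exogeneity and monotonicity, PS = (p₁ − p₀) / (1 − p₀).
PS = (0.241 − 0.0328) / (1 − 0.0328) = 0.2082 / 0.9672 ≈ 0.2153

PS ≈ 0.215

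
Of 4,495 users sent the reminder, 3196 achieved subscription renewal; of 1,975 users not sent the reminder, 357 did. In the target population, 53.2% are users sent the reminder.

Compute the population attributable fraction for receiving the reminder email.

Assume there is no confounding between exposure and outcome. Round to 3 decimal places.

p₁ = P(outcome | exposed) = 3196/4495 = 0.71101
p₀ = P(outcome | unexposed) = 357/1975 = 0.18076
Overall risk P(Y=1) = π·p₁ + (1−π)·p₀ = 0.532×0.71101 + 0.468×0.18076 = 0.46285.
Under exogeneity, PAF = [P(Y=1) − p₀] / P(Y=1).
PAF = (0.46285 − 0.18076) / 0.46285 ≈ 0.6095

PAF ≈ 0.609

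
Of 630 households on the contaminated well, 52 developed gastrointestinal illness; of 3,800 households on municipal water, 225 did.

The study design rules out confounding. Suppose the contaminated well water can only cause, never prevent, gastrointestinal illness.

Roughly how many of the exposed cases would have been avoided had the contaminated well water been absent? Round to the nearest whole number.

about 15 cases

p₁ = P(outcome | exposed) = 52/630 = 0.08254
p₀ = P(outcome | unexposed) = 225/3800 = 0.059211
PN = (p₁ − p₀)/p₁ = (0.08254 − 0.059211) / 0.08254 ≈ 0.28264.
Attributable cases ≈ PN × (exposed cases) = 0.28264 × 52 ≈ 14.70.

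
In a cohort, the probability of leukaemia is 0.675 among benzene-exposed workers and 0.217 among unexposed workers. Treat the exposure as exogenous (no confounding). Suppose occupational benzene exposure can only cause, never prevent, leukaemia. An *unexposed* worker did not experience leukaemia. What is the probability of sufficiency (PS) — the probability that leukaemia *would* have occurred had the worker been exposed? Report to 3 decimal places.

PS ≈ 0.585

Let p₁ = 0.675, p₀ = 0.217.
Under exogeneity and monotonicity, PS = (p₁ − p₀) / (1 − p₀).
PS = (0.675 − 0.217) / (1 − 0.217) = 0.458 / 0.783 ≈ 0.5849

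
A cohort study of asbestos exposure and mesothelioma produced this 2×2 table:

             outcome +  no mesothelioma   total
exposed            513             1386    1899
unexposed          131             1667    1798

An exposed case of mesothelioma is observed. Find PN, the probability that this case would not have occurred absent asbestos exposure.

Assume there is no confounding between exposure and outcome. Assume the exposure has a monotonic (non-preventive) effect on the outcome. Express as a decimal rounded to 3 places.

PN ≈ 0.730

p₁ = P(outcome | exposed) = 513/1899 = 0.27014
p₀ = P(outcome | unexposed) = 131/1798 = 0.072859
Under exogeneity and monotonicity, PN = (p₁ − p₀)/p₁.
PN = (0.27014 − 0.072859) / 0.27014 ≈ 0.7303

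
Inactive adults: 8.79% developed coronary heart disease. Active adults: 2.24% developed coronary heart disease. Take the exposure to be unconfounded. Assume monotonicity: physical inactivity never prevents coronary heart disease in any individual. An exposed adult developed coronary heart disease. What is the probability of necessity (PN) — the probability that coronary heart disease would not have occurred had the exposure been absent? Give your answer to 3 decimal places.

PN ≈ 0.745

p₁ = 0.0879, p₀ = 0.0224.
Under exogeneity and monotonicity, PN = (p₁ − p₀) / p₁.
PN = (0.0879 − 0.0224) / 0.0879 = 0.0655 / 0.0879 ≈ 0.7452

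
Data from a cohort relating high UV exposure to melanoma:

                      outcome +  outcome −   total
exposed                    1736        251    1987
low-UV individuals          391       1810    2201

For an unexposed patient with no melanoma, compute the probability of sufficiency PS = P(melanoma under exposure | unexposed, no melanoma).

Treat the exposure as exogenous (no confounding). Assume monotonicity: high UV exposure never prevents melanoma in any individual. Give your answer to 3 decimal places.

p₁ = P(outcome | exposed) = 1736/1987 = 0.87368
p₀ = P(outcome | unexposed) = 391/2201 = 0.17765
Under exogeneity and monotonicity, PS = (p₁ − p₀) / (1 − p₀).
PS = (0.87368 − 0.17765) / (1 − 0.17765) = 0.69603 / 0.82235 ≈ 0.8464

PS ≈ 0.846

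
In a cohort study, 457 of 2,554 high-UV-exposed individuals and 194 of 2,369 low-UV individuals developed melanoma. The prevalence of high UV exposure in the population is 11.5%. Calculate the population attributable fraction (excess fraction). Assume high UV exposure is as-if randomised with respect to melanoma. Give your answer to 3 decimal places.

p₁ = P(outcome | exposed) = 457/2554 = 0.17894
p₀ = P(outcome | unexposed) = 194/2369 = 0.081891
Overall risk P(Y=1) = π·p₁ + (1−π)·p₀ = 0.115×0.17894 + 0.885×0.081891 = 0.093051.
Under exogeneity, PAF = [P(Y=1) − p₀] / P(Y=1).
PAF = (0.093051 − 0.081891) / 0.093051 ≈ 0.1199

PAF ≈ 0.120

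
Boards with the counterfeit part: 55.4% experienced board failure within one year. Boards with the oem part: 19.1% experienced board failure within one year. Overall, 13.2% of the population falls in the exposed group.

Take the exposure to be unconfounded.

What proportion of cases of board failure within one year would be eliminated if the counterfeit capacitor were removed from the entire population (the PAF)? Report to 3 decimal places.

p₁ = 0.554, p₀ = 0.191.
Overall risk P(Y=1) = π·p₁ + (1−π)·p₀ = 0.132×0.554 + 0.868×0.191 = 0.23892.
Under exogeneity, PAF = [P(Y=1) − p₀] / P(Y=1).
PAF = (0.23892 − 0.191) / 0.23892 ≈ 0.2006

PAF ≈ 0.201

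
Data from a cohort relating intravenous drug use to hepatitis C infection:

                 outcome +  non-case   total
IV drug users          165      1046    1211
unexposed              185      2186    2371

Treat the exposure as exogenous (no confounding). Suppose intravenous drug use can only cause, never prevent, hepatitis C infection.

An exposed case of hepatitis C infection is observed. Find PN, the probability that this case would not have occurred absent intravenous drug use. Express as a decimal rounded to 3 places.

PN ≈ 0.427

p₁ = P(outcome | exposed) = 165/1211 = 0.13625
p₀ = P(outcome | unexposed) = 185/2371 = 0.078026
Under exogeneity and monotonicity, PN = (p₁ − p₀)/p₁.
PN = (0.13625 − 0.078026) / 0.13625 ≈ 0.4273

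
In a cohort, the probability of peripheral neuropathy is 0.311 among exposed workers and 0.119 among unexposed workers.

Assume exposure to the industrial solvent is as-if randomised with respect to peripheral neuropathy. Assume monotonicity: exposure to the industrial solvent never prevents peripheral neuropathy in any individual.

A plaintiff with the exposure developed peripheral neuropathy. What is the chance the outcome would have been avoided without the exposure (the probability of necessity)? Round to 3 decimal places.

PN ≈ 0.617

Let p₁ = 0.311, p₀ = 0.119.
Under exogeneity and monotonicity, PN = (p₁ − p₀) / p₁.
PN = (0.311 − 0.119) / 0.311 = 0.192 / 0.311 ≈ 0.6174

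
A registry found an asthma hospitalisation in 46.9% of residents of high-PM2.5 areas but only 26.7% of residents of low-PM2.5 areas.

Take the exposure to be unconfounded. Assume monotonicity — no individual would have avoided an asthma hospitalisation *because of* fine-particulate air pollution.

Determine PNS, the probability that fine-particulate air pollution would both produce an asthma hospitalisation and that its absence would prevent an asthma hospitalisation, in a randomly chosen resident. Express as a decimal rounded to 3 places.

p₁ = 0.469, p₀ = 0.267.
Under exogeneity and monotonicity, PNS = p₁ − p₀.
PNS = 0.469 − 0.267 = 0.202

PNS ≈ 0.202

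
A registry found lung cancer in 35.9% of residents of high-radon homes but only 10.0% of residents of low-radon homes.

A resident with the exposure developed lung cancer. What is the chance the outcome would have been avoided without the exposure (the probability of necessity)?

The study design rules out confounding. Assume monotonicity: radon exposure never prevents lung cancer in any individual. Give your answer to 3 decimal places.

p₁ = 0.359, p₀ = 0.1.
Under exogeneity and monotonicity, PN = (p₁ − p₀) / p₁.
PN = (0.359 − 0.1) / 0.359 = 0.259 / 0.359 ≈ 0.7214

PN ≈ 0.721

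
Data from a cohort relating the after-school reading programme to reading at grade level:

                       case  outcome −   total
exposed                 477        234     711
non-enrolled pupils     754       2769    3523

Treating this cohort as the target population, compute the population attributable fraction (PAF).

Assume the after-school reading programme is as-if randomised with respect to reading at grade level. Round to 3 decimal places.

PAF ≈ 0.264

p₁ = P(outcome | exposed) = 477/711 = 0.67089
p₀ = P(outcome | unexposed) = 754/3523 = 0.21402
Exposure prevalence π = 711/4234 = 0.16793; overall risk P(Y=1) = 0.29074.
Under exogeneity, PAF = [P(Y=1) − p₀]/P(Y=1).
PAF = (0.29074 − 0.21402) / 0.29074 ≈ 0.2639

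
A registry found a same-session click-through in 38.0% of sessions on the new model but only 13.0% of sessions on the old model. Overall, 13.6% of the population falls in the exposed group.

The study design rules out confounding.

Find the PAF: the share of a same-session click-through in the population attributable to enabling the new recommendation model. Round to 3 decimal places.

PAF ≈ 0.207

p₁ = 0.38, p₀ = 0.13.
Overall risk P(Y=1) = π·p₁ + (1−π)·p₀ = 0.136×0.38 + 0.864×0.13 = 0.164.
Under exogeneity, PAF = [P(Y=1) − p₀] / P(Y=1).
PAF = (0.164 − 0.13) / 0.164 ≈ 0.2073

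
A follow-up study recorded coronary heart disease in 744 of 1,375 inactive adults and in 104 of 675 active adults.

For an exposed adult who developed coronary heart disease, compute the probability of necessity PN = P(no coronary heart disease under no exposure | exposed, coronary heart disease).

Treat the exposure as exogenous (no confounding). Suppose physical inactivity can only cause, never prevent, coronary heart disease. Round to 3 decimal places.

PN ≈ 0.715

p₁ = P(outcome | exposed) = 744/1375 = 0.54109
p₀ = P(outcome | unexposed) = 104/675 = 0.15407
Under exogeneity and monotonicity, PN = (p₁ − p₀) / p₁.
PN = (0.54109 − 0.15407) / 0.54109 = 0.38702 / 0.54109 ≈ 0.7153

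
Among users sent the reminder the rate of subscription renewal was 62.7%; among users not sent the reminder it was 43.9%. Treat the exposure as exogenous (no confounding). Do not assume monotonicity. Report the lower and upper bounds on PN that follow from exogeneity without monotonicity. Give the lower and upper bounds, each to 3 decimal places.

0.300 ≤ PN ≤ 0.895

p₁ = 0.627, p₀ = 0.439.
Under exogeneity alone the bounds on PN are max{0,(p₁−p₀)/p₁} ≤ PN ≤ min{1,(1−p₀)/p₁}.
  lower = (p₁ − p₀)/p₁ = 0.188 / 0.627 ≈ 0.2998
  upper = min{1, (1 − p₀)/p₁} = 0.561 / 0.627 ≈ 0.8947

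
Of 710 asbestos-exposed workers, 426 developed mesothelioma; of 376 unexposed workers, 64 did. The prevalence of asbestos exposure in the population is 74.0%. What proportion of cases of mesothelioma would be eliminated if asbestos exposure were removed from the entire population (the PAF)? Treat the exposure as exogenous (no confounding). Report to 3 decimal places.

PAF ≈ 0.651

p₁ = P(outcome | exposed) = 426/710 = 0.6
p₀ = P(outcome | unexposed) = 64/376 = 0.17021
Overall risk P(Y=1) = π·p₁ + (1−π)·p₀ = 0.74×0.6 + 0.26×0.17021 = 0.48826.
Under exogeneity, PAF = [P(Y=1) − p₀] / P(Y=1).
PAF = (0.48826 − 0.17021) / 0.48826 ≈ 0.6514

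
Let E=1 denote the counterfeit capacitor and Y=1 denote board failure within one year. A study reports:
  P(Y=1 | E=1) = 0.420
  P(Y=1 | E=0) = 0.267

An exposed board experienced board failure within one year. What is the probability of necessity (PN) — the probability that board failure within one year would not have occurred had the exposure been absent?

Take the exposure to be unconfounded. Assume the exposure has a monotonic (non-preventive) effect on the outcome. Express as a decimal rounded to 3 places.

PN ≈ 0.364

Let p₁ = 0.42, p₀ = 0.267.
Under exogeneity and monotonicity, PN = (p₁ − p₀) / p₁.
PN = (0.42 − 0.267) / 0.42 = 0.153 / 0.42 ≈ 0.3643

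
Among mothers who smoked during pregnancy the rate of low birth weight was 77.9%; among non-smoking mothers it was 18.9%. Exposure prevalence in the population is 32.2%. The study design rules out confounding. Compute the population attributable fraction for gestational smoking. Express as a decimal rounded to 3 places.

p₁ = 0.779, p₀ = 0.189.
Overall risk P(Y=1) = π·p₁ + (1−π)·p₀ = 0.322×0.779 + 0.678×0.189 = 0.37898.
Under exogeneity, PAF = [P(Y=1) − p₀] / P(Y=1).
PAF = (0.37898 − 0.189) / 0.37898 ≈ 0.5013

PAF ≈ 0.501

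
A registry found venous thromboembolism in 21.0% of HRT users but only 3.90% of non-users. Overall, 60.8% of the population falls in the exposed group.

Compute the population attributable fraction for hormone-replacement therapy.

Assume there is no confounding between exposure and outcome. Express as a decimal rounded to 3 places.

PAF ≈ 0.727

p₁ = 0.21, p₀ = 0.039.
Overall risk P(Y=1) = π·p₁ + (1−π)·p₀ = 0.608×0.21 + 0.392×0.039 = 0.14297.
Under exogeneity, PAF = [P(Y=1) − p₀] / P(Y=1).
PAF = (0.14297 − 0.039) / 0.14297 ≈ 0.7272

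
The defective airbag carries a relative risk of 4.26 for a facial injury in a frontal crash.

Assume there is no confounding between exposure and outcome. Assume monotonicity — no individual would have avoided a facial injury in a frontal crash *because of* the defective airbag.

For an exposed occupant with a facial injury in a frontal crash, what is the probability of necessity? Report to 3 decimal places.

PN ≈ 0.765

Under exogeneity and monotonicity, PN = (RR − 1) / RR = 1 − 1/RR.
PN = (4.26 − 1) / 4.26 = 3.26 / 4.26 ≈ 0.7653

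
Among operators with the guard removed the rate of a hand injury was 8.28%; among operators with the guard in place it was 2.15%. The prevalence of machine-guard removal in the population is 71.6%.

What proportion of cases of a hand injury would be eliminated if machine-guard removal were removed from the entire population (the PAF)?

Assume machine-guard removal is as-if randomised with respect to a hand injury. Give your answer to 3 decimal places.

PAF ≈ 0.671

p₁ = 0.0828, p₀ = 0.0215.
Overall risk P(Y=1) = π·p₁ + (1−π)·p₀ = 0.716×0.0828 + 0.284×0.0215 = 0.065391.
Under exogeneity, PAF = [P(Y=1) − p₀] / P(Y=1).
PAF = (0.065391 − 0.0215) / 0.065391 ≈ 0.6712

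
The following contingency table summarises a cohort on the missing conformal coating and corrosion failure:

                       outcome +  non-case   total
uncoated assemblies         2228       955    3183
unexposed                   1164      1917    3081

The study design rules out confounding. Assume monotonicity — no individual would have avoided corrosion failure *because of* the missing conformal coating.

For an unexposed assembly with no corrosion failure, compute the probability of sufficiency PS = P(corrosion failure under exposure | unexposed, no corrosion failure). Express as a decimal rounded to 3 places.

PS ≈ 0.518

p₁ = P(outcome | exposed) = 2228/3183 = 0.69997
p₀ = P(outcome | unexposed) = 1164/3081 = 0.3778
Under exogeneity and monotonicity, PS = (p₁ − p₀)/(1 − p₀).
PS = (0.69997 − 0.3778) / 0.6222 ≈ 0.5178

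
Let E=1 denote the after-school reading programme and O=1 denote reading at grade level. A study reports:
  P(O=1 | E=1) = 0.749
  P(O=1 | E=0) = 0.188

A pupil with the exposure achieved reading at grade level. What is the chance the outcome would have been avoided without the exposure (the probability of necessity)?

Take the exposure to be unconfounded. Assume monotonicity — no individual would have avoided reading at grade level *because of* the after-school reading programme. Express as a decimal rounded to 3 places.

Let p₁ = 0.749, p₀ = 0.188.
Under exogeneity and monotonicity, PN = (p₁ − p₀) / p₁.
PN = (0.749 − 0.188) / 0.749 = 0.561 / 0.749 ≈ 0.7490

PN ≈ 0.749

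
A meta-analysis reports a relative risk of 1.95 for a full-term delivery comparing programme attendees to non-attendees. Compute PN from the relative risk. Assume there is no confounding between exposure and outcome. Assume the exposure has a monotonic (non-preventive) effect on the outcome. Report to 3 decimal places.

PN ≈ 0.487

Under exogeneity and monotonicity, PN = (RR − 1) / RR = 1 − 1/RR.
PN = (1.95 − 1) / 1.95 = 0.95 / 1.95 ≈ 0.4872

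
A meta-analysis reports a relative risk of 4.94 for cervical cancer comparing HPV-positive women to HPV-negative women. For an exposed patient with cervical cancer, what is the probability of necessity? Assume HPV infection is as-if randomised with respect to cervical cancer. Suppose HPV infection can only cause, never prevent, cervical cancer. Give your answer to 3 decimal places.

Under exogeneity and monotonicity, PN = (RR − 1) / RR = 1 − 1/RR.
PN = (4.94 − 1) / 4.94 = 3.94 / 4.94 ≈ 0.7976

PN ≈ 0.798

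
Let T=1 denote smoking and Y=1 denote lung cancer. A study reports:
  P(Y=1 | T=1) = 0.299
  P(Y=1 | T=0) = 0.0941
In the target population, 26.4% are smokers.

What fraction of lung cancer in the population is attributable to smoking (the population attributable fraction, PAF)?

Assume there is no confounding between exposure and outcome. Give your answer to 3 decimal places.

Let p₁ = 0.299, p₀ = 0.0941.
Overall risk P(Y=1) = π·p₁ + (1−π)·p₀ = 0.264×0.299 + 0.736×0.0941 = 0.14819.
Under exogeneity, PAF = [P(Y=1) − p₀] / P(Y=1).
PAF = (0.14819 − 0.0941) / 0.14819 ≈ 0.3650

PAF ≈ 0.365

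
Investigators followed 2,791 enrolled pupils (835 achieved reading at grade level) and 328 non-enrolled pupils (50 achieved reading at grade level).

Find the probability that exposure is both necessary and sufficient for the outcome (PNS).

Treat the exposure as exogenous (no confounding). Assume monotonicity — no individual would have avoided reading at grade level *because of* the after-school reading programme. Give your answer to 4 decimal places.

p₁ = P(outcome | exposed) = 835/2791 = 0.29918
p₀ = P(outcome | unexposed) = 50/328 = 0.15244
Under exogeneity and monotonicity, PNS = p₁ − p₀.
PNS = 0.29918 − 0.15244 = 0.14674

PNS ≈ 0.1467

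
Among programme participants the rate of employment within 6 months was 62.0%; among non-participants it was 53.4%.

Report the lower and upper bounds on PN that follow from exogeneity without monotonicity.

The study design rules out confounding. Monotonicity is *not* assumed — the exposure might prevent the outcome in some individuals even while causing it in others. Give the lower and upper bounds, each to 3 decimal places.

p₁ = 0.62, p₀ = 0.534.
Under exogeneity alone the bounds on PN are max{0,(p₁−p₀)/p₁} ≤ PN ≤ min{1,(1−p₀)/p₁}.
  lower = (p₁ − p₀)/p₁ = 0.086 / 0.62 ≈ 0.1387
  upper = min{1, (1 − p₀)/p₁} = 0.466 / 0.62 ≈ 0.7516

0.139 ≤ PN ≤ 0.752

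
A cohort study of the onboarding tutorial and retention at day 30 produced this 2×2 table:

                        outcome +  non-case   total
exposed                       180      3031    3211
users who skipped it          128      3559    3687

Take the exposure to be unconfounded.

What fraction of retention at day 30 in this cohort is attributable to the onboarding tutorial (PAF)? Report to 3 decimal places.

PAF ≈ 0.222

p₁ = P(outcome | exposed) = 180/3211 = 0.056057
p₀ = P(outcome | unexposed) = 128/3687 = 0.034717
Exposure prevalence π = 3211/6898 = 0.4655; overall risk P(Y=1) = 0.044651.
Under exogeneity, PAF = [P(Y=1) − p₀]/P(Y=1).
PAF = (0.044651 − 0.034717) / 0.044651 ≈ 0.2225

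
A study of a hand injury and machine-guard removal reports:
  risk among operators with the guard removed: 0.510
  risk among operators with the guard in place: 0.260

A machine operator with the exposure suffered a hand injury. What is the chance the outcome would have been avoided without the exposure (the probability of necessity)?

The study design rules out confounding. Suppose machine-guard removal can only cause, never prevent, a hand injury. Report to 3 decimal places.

Let p₁ = 0.51, p₀ = 0.26.
Under exogeneity and monotonicity, PN = (p₁ − p₀) / p₁.
PN = (0.51 − 0.26) / 0.51 = 0.25 / 0.51 ≈ 0.4902

PN ≈ 0.490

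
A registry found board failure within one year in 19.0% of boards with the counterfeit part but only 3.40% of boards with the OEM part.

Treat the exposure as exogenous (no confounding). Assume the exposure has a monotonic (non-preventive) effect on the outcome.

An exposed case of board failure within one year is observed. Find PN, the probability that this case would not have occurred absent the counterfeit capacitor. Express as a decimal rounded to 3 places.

p₁ = 0.19, p₀ = 0.034.
Under exogeneity and monotonicity, PN = (p₁ − p₀) / p₁.
PN = (0.19 − 0.034) / 0.19 = 0.156 / 0.19 ≈ 0.8211

PN ≈ 0.821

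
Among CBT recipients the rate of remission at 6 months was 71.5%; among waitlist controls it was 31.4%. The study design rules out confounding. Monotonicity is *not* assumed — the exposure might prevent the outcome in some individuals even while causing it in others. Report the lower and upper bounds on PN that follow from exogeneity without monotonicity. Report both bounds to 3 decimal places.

p₁ = 0.715, p₀ = 0.314.
Under exogeneity alone the bounds on PN are max{0,(p₁−p₀)/p₁} ≤ PN ≤ min{1,(1−p₀)/p₁}.
  lower = (p₁ − p₀)/p₁ = 0.401 / 0.715 ≈ 0.5608
  upper = min{1, (1 − p₀)/p₁} = 0.686 / 0.715 ≈ 0.9594

0.561 ≤ PN ≤ 0.959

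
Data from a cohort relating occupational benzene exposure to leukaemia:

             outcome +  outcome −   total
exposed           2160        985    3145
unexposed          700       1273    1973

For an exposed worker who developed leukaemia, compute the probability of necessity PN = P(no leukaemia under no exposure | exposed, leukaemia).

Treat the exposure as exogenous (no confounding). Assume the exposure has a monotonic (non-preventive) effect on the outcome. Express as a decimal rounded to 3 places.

PN ≈ 0.483

p₁ = P(outcome | exposed) = 2160/3145 = 0.6868
p₀ = P(outcome | unexposed) = 700/1973 = 0.35479
Under exogeneity and monotonicity, PN = (p₁ − p₀)/p₁.
PN = (0.6868 − 0.35479) / 0.6868 ≈ 0.4834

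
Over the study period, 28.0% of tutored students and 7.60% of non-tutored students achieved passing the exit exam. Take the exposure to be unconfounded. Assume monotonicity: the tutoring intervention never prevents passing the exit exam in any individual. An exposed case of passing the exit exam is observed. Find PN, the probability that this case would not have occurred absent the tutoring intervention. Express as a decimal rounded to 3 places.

PN ≈ 0.729

p₁ = 0.28, p₀ = 0.076.
Under exogeneity and monotonicity, PN = (p₁ − p₀) / p₁.
PN = (0.28 − 0.076) / 0.28 = 0.204 / 0.28 ≈ 0.7286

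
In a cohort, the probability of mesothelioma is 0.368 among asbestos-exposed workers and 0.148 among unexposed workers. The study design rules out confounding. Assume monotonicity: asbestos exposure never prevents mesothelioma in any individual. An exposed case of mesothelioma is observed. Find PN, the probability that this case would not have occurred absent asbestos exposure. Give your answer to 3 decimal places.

PN ≈ 0.598

Let p₁ = 0.368, p₀ = 0.148.
Under exogeneity and monotonicity, PN = (p₁ − p₀) / p₁.
PN = (0.368 − 0.148) / 0.368 = 0.22 / 0.368 ≈ 0.5978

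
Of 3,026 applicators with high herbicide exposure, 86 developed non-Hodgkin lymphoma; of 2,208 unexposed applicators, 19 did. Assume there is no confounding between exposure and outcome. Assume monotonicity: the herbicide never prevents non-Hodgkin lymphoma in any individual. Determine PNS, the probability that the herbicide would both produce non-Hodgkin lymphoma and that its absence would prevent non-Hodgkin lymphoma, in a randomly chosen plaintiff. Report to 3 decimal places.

p₁ = P(outcome | exposed) = 86/3026 = 0.02842
p₀ = P(outcome | unexposed) = 19/2208 = 0.0086051
Under exogeneity and monotonicity, PNS = p₁ − p₀.
PNS = 0.02842 − 0.0086051 = 0.019815

PNS ≈ 0.020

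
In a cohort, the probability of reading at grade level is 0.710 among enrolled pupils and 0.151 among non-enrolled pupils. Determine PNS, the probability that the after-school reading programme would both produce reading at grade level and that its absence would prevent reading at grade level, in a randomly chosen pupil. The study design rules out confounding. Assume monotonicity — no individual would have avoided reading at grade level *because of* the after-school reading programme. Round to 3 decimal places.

PNS ≈ 0.559

Let p₁ = 0.71, p₀ = 0.151.
Under exogeneity and monotonicity, PNS = p₁ − p₀.
PNS = 0.71 − 0.151 = 0.559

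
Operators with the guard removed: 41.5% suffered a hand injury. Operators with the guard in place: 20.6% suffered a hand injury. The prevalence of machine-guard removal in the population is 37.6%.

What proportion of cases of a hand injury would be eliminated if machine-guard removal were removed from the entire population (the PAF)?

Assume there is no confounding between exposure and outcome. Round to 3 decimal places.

p₁ = 0.415, p₀ = 0.206.
Overall risk P(Y=1) = π·p₁ + (1−π)·p₀ = 0.376×0.415 + 0.624×0.206 = 0.28458.
Under exogeneity, PAF = [P(Y=1) − p₀] / P(Y=1).
PAF = (0.28458 − 0.206) / 0.28458 ≈ 0.2761

PAF ≈ 0.276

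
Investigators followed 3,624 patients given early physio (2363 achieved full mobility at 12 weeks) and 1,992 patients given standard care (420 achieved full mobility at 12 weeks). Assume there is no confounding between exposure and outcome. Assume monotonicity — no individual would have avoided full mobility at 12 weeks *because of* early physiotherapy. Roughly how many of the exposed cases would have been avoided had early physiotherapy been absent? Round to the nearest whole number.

p₁ = P(outcome | exposed) = 2363/3624 = 0.65204
p₀ = P(outcome | unexposed) = 420/1992 = 0.21084
PN = (p₁ − p₀)/p₁ = (0.65204 − 0.21084) / 0.65204 ≈ 0.67664.
Attributable cases ≈ PN × (exposed cases) = 0.67664 × 2363 ≈ 1598.90.

about 1599 cases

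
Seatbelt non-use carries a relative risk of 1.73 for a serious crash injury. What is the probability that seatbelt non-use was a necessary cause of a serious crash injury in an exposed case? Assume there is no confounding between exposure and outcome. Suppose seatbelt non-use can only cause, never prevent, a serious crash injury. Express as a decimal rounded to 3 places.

Under exogeneity and monotonicity, PN = (RR − 1) / RR = 1 − 1/RR.
PN = (1.73 − 1) / 1.73 = 0.73 / 1.73 ≈ 0.4220

PN ≈ 0.422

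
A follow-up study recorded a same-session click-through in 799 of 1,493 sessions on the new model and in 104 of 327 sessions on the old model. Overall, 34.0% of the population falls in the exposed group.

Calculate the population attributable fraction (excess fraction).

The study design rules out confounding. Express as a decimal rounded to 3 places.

PAF ≈ 0.188

p₁ = P(outcome | exposed) = 799/1493 = 0.53516
p₀ = P(outcome | unexposed) = 104/327 = 0.31804
Overall risk P(Y=1) = π·p₁ + (1−π)·p₀ = 0.34×0.53516 + 0.66×0.31804 = 0.39186.
Under exogeneity, PAF = [P(Y=1) − p₀] / P(Y=1).
PAF = (0.39186 − 0.31804) / 0.39186 ≈ 0.1884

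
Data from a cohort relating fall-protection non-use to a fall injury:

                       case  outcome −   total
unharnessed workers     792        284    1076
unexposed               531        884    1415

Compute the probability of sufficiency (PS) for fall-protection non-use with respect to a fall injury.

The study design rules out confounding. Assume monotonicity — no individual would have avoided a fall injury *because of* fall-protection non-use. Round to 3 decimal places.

PS ≈ 0.578

p₁ = P(outcome | exposed) = 792/1076 = 0.73606
p₀ = P(outcome | unexposed) = 531/1415 = 0.37527
Under exogeneity and monotonicity, PS = (p₁ − p₀)/(1 − p₀).
PS = (0.73606 − 0.37527) / 0.62473 ≈ 0.5775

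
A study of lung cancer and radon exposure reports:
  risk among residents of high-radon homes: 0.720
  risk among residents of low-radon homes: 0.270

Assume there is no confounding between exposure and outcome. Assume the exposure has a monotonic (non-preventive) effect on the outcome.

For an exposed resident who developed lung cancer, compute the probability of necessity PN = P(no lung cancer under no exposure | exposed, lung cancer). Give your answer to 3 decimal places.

PN ≈ 0.625

Let p₁ = 0.72, p₀ = 0.27.
Under exogeneity and monotonicity, PN = (p₁ − p₀) / p₁.
PN = (0.72 − 0.27) / 0.72 = 0.45 / 0.72 ≈ 0.6250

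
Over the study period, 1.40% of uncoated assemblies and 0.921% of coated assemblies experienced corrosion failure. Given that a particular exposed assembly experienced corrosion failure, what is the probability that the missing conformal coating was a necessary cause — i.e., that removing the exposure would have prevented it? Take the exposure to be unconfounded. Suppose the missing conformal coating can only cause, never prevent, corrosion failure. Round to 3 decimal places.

PN ≈ 0.342

p₁ = 0.014, p₀ = 0.00921.
Under exogeneity and monotonicity, PN = (p₁ − p₀) / p₁.
PN = (0.014 − 0.00921) / 0.014 = 0.00479 / 0.014 ≈ 0.3421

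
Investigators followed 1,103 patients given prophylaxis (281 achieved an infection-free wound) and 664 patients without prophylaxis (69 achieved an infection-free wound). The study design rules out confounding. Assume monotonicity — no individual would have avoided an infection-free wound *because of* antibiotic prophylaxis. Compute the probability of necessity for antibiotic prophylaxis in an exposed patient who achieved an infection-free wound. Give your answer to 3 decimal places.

p₁ = P(outcome | exposed) = 281/1103 = 0.25476
p₀ = P(outcome | unexposed) = 69/664 = 0.10392
Under exogeneity and monotonicity, PN = (p₁ − p₀) / p₁.
PN = (0.25476 − 0.10392) / 0.25476 = 0.15084 / 0.25476 ≈ 0.5921

PN ≈ 0.592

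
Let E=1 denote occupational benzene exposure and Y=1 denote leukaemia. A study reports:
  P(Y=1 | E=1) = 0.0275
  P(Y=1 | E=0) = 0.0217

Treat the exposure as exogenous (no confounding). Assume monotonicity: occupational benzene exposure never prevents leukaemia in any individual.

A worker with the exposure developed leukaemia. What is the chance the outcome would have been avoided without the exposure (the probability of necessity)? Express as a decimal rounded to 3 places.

Let p₁ = 0.0275, p₀ = 0.0217.
Under exogeneity and monotonicity, PN = (p₁ − p₀) / p₁.
PN = (0.0275 − 0.0217) / 0.0275 = 0.0058 / 0.0275 ≈ 0.2109

PN ≈ 0.211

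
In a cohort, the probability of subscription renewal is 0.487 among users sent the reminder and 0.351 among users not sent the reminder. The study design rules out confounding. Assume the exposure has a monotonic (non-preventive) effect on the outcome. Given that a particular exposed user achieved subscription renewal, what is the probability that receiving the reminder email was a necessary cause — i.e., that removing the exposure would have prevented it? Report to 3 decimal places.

PN ≈ 0.279

Let p₁ = 0.487, p₀ = 0.351.
Under exogeneity and monotonicity, PN = (p₁ − p₀) / p₁.
PN = (0.487 − 0.351) / 0.487 = 0.136 / 0.487 ≈ 0.2793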